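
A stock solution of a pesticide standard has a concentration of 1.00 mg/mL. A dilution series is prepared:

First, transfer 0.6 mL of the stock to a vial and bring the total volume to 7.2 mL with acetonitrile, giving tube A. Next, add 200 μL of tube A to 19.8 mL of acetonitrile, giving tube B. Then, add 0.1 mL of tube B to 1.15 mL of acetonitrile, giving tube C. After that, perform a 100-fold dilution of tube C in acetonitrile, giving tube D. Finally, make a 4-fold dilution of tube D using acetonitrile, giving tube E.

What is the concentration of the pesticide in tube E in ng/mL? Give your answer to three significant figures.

0.167 ng/mL

Step 1: 0.6 mL brought to 7.2 mL → factor 7.2/0.6 = 12
Step 2: 200 μL + 19.8 mL = 20000 μL total → factor 20000/200 = 100
Step 3: 0.1 mL + 1.15 mL = 1.25 mL total → factor 1.25/0.1 = 12.5
Step 4: 100-fold → factor 100
Step 5: 4-fold → factor 4
Overall dilution factor = 12 × 100 × 12.5 × 100 × 4 = 6 × 10^6
Final = 1.00 mg/mL / 6 × 10^6 = 1.667 × 10^-7 mg/mL = 0.167 ng/mL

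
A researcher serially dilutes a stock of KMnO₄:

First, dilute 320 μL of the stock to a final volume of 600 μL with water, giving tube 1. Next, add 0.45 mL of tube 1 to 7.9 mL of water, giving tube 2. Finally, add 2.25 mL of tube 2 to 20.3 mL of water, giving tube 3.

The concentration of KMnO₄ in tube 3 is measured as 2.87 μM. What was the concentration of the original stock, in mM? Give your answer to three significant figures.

1.00 mM

Step 1: 320 μL brought to 600 μL → factor 600/320 = 1.875
Step 2: 0.45 mL + 7.9 mL = 8.35 mL total → factor 8.35/0.45 = 18.556
Step 3: 2.25 mL + 20.3 mL = 22.55 mL total → factor 22.55/2.25 = 10.022
Overall dilution factor = 1.875 × 18.556 × 10.022 = 348.69
Stock = 2.87 μM × 348.69 = 1001 μM = 1.00 mM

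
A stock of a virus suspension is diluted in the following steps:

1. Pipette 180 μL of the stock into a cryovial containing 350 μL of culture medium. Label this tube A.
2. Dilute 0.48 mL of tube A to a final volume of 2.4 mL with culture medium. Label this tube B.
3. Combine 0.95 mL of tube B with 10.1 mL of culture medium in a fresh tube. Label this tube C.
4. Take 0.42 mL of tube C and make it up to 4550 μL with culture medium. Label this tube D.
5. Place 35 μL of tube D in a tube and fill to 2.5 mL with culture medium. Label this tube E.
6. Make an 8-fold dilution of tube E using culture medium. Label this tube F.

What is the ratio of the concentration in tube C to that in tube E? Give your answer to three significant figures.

774

Step 1: 180 μL + 350 μL = 530 μL total → factor 530/180 = 2.9444
Step 2: 0.48 mL brought to 2.4 mL → factor 2.4/0.48 = 5
Step 3: 0.95 mL + 10.1 mL = 11.05 mL total → factor 11.05/0.95 = 11.632
Step 4: 0.42 mL brought to 4550 μL → factor 4.55/0.42 = 10.833
Step 5: 35 μL brought to 2.5 mL → factor 2500/35 = 71.429
Dilution factor to tube C = 171.24; to tube E = 1.3251 × 10^5
[tube C]/[tube E] = (factor to tube E)/(factor to tube C) = 1.3251 × 10^5/171.24 = 774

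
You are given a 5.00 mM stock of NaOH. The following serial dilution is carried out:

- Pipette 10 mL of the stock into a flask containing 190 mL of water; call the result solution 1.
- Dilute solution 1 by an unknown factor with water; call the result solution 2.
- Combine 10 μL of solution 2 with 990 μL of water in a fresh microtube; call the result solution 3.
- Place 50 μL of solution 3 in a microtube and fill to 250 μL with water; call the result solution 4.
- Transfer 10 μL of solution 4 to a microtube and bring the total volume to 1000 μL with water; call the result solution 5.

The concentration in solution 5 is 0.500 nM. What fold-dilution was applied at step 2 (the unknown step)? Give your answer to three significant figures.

10.0-fold

Step 1: 10 mL + 190 mL = 200 mL total → factor 200/10 = 20
Step 2: unknown factor x
Step 3: 10 μL + 990 μL = 1000 μL total → factor 1000/10 = 100
Step 4: 50 μL brought to 250 μL → factor 250/50 = 5
Step 5: 10 μL brought to 1000 μL → factor 1000/10 = 100
Product of known-step factors = 1 × 10^6
Overall factor = 5.00 mM / (0.500 nM) = 1 × 10^7
x = 1 × 10^7 / 1 × 10^6 = 10.0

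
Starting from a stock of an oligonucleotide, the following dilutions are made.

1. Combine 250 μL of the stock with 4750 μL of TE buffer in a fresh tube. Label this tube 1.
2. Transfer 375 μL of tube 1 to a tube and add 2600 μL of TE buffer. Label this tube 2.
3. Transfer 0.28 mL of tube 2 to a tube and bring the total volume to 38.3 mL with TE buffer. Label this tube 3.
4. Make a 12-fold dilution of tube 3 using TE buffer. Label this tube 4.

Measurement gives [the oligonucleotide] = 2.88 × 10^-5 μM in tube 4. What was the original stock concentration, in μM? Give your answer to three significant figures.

7.50 μM

Step 1: 250 μL + 4750 μL = 5000 μL total → factor 5000/250 = 20
Step 2: 375 μL + 2600 μL = 2975 μL total → factor 2975/375 = 7.9333
Step 3: 0.28 mL brought to 38.3 mL → factor 38.3/0.28 = 136.79
Step 4: 12-fold → factor 12
Overall dilution factor = 20 × 7.9333 × 136.79 × 12 = 2.6044 × 10^5
Stock = 2.88 × 10^-5 μM × 2.6044 × 10^5 = 7.50 μM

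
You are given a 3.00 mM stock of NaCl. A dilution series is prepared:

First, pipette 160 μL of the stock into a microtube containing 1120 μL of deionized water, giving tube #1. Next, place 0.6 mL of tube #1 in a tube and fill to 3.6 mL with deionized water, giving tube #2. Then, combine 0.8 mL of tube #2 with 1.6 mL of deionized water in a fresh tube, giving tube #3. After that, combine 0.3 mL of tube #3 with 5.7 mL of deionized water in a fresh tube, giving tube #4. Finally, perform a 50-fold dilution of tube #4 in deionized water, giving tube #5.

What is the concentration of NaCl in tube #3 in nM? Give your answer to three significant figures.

2.08 × 10^4 nM

Step 1: 160 μL + 1120 μL = 1280 μL total → factor 1280/160 = 8
Step 2: 0.6 mL brought to 3.6 mL → factor 3.6/0.6 = 6
Step 3: 0.8 mL + 1.6 mL = 2.4 mL total → factor 2.4/0.8 = 3
Dilution factor through tube #3 = 8 × 6 × 3 = 144
[tube #3] = 3.00 mM / 144 = 0.02083 mM = 2.08 × 10^4 nM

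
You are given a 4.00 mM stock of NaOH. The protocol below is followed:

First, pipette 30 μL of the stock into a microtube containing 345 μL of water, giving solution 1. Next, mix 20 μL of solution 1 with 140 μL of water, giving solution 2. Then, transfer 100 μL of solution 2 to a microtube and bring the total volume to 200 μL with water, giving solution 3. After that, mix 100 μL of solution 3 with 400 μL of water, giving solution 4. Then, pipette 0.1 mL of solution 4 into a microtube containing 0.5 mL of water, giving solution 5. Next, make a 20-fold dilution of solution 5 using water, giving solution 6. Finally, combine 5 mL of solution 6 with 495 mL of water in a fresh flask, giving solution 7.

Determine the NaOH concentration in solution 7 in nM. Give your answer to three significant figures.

0.333 nM

Step 1: 30 μL + 345 μL = 375 μL total → factor 375/30 = 12.5
Step 2: 20 μL + 140 μL = 160 μL total → factor 160/20 = 8
Step 3: 100 μL brought to 200 μL → factor 200/100 = 2
Step 4: 100 μL + 400 μL = 500 μL total → factor 500/100 = 5
Step 5: 0.1 mL + 0.5 mL = 0.6 mL total → factor 0.6/0.1 = 6
Step 6: 20-fold → factor 20
Step 7: 5 mL + 495 mL = 500 mL total → factor 500/5 = 100
Overall dilution factor = 12.5 × 8 × 2 × 5 × 6 × 20 × 100 = 1.2 × 10^7
Final = 4.00 mM / 1.2 × 10^7 = 3.333 × 10^-7 mM = 0.333 nM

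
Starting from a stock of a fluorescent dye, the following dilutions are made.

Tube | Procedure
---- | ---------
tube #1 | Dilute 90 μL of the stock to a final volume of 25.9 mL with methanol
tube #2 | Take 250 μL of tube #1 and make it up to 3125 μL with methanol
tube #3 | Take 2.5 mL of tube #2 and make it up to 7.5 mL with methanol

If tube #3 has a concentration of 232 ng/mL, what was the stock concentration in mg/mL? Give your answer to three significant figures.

Step 1: 90 μL brought to 25.9 mL → factor 25900/90 = 287.78
Step 2: 250 μL brought to 3125 μL → factor 3125/250 = 12.5
Step 3: 2.5 mL brought to 7.5 mL → factor 7.5/2.5 = 3
Overall dilution factor = 287.78 × 12.5 × 3 = 10792
Stock = 232 ng/mL × 10792 = 2.504 × 10^6 ng/mL = 2.50 mg/mL

2.50 mg/mL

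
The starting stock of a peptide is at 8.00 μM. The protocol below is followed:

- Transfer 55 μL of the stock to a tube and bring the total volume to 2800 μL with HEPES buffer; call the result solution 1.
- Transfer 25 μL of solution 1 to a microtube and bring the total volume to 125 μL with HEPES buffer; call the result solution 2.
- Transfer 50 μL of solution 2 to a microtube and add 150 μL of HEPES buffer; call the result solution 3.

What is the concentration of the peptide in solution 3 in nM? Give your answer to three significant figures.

7.86 nM

Step 1: 55 μL brought to 2800 μL → factor 2800/55 = 50.909
Step 2: 25 μL brought to 125 μL → factor 125/25 = 5
Step 3: 50 μL + 150 μL = 200 μL total → factor 200/50 = 4
Overall dilution factor = 50.909 × 5 × 4 = 1018.2
Final = 8.00 μM / 1018.2 = 0.007857 μM = 7.86 nM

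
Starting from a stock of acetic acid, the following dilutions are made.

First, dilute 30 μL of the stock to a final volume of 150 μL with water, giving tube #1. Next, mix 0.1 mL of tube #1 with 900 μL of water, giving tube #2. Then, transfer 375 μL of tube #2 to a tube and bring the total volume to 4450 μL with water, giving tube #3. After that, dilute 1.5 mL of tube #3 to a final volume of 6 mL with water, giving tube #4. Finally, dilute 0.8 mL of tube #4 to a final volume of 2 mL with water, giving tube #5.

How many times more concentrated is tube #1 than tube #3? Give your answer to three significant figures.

119

Step 1: 30 μL brought to 150 μL → factor 150/30 = 5
Step 2: 0.1 mL + 900 μL = 1 mL total → factor 1/0.1 = 10
Step 3: 375 μL brought to 4450 μL → factor 4450/375 = 11.867
Dilution factor to tube #1 = 5; to tube #3 = 593.33
[tube #1]/[tube #3] = (factor to tube #3)/(factor to tube #1) = 593.33/5 = 119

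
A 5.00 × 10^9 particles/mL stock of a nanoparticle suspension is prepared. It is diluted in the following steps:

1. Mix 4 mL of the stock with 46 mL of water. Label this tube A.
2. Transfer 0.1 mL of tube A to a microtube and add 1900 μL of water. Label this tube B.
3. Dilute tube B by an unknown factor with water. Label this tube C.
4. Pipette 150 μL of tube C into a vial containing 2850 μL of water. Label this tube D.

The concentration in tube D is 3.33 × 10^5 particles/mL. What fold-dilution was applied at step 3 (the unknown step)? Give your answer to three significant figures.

3.00-fold

Step 1: 4 mL + 46 mL = 50 mL total → factor 50/4 = 12.5
Step 2: 0.1 mL + 1900 μL = 2 mL total → factor 2/0.1 = 20
Step 3: unknown factor x
Step 4: 150 μL + 2850 μL = 3000 μL total → factor 3000/150 = 20
Product of known-step factors = 5000
Overall factor = 5.00 × 10^9 particles/mL / (3.33 × 10^5 particles/mL) = 15015
x = 15015 / 5000 = 3.00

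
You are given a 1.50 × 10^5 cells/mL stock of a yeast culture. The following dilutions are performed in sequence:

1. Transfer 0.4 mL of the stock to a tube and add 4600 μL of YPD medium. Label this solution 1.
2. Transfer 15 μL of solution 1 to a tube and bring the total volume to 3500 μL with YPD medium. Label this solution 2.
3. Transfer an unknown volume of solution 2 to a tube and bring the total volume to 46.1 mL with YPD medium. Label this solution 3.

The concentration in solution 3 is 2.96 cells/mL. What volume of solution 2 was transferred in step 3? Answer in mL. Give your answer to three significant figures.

2.65 mL

Step 1: 0.4 mL + 4600 μL = 5 mL total → factor 5/0.4 = 12.5
Step 2: 15 μL brought to 3500 μL → factor 3500/15 = 233.33
Step 3: v brought to 46.1 mL → factor = 46.1 mL/v
Product of known-step factors = 2916.7
Overall factor = 1.50 × 10^5 cells/mL / (2.96 cells/mL) = 50676
Step-3 factor = 50676 / 2916.7 = 17.375
v = 46.1 mL / 17.375 = 2.65 mL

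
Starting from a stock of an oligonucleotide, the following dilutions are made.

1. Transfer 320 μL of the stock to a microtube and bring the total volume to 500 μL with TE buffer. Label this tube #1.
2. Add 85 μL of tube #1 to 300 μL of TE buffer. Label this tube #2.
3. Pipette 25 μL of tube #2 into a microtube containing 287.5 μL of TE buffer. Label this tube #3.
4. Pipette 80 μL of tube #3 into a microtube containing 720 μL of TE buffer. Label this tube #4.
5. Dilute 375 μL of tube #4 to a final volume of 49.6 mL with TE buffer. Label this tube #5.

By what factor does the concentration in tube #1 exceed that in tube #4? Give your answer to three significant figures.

566

Step 1: 320 μL brought to 500 μL → factor 500/320 = 1.5625
Step 2: 85 μL + 300 μL = 385 μL total → factor 385/85 = 4.5294
Step 3: 25 μL + 287.5 μL = 312.5 μL total → factor 312.5/25 = 12.5
Step 4: 80 μL + 720 μL = 800 μL total → factor 800/80 = 10
Dilution factor to tube #1 = 1.5625; to tube #4 = 884.65
[tube #1]/[tube #4] = (factor to tube #4)/(factor to tube #1) = 884.65/1.5625 = 566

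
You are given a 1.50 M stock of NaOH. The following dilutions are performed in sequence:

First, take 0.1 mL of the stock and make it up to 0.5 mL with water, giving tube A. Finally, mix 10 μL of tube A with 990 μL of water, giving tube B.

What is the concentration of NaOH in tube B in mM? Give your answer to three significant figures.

Step 1: 0.1 mL brought to 0.5 mL → factor 0.5/0.1 = 5
Step 2: 10 μL + 990 μL = 1000 μL total → factor 1000/10 = 100
Overall dilution factor = 5 × 100 = 500
Final = 1.50 M / 500 = 0.003000 M = 3.00 mM

3.00 mM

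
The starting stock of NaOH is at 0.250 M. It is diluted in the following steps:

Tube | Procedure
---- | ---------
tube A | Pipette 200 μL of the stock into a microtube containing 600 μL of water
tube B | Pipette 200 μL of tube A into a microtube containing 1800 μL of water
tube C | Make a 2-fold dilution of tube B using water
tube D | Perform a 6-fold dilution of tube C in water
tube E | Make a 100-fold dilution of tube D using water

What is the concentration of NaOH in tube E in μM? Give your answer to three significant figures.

5.21 μM

Step 1: 200 μL + 600 μL = 800 μL total → factor 800/200 = 4
Step 2: 200 μL + 1800 μL = 2000 μL total → factor 2000/200 = 10
Step 3: 2-fold → factor 2
Step 4: 6-fold → factor 6
Step 5: 100-fold → factor 100
Overall dilution factor = 4 × 10 × 2 × 6 × 100 = 48000
Final = 0.250 M / 48000 = 5.208 × 10^-6 M = 5.21 μM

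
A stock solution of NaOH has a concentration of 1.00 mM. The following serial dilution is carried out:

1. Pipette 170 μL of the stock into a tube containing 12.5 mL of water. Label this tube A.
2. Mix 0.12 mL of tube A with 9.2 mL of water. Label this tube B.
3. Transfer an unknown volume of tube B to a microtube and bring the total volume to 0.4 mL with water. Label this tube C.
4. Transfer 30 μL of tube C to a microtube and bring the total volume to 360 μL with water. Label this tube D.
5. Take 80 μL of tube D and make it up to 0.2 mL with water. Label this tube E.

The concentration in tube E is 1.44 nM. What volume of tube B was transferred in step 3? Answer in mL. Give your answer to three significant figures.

Step 1: 170 μL + 12.5 mL = 12670 μL total → factor 12670/170 = 74.529
Step 2: 0.12 mL + 9.2 mL = 9.32 mL total → factor 9.32/0.12 = 77.667
Step 3: v brought to 0.4 mL → factor = 0.4 mL/v
Step 4: 30 μL brought to 360 μL → factor 360/30 = 12
Step 5: 80 μL brought to 0.2 mL → factor 200/80 = 2.5
Product of known-step factors = 1.7365 × 10^5
Overall factor = 1.00 mM / (1.44 nM) = 6.9444 × 10^5
Step-3 factor = 6.9444 × 10^5 / 1.7365 × 10^5 = 3.999
v = 0.4 mL / 3.999 = 0.100 mL

0.100 mL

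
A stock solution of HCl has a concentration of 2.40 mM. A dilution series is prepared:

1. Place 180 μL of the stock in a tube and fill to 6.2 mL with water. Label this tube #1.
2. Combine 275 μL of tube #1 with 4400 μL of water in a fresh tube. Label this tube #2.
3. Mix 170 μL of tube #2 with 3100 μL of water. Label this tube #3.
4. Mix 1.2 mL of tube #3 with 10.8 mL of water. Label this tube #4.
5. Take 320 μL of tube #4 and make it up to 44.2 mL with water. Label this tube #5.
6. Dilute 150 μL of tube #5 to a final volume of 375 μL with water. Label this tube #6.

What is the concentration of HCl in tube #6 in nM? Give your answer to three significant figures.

Step 1: 180 μL brought to 6.2 mL → factor 6200/180 = 34.444
Step 2: 275 μL + 4400 μL = 4675 μL total → factor 4675/275 = 17
Step 3: 170 μL + 3100 μL = 3270 μL total → factor 3270/170 = 19.235
Step 4: 1.2 mL + 10.8 mL = 12 mL total → factor 12/1.2 = 10
Step 5: 320 μL brought to 44.2 mL → factor 44200/320 = 138.12
Step 6: 150 μL brought to 375 μL → factor 375/150 = 2.5
Overall dilution factor = 34.444 × 17 × 19.235 × 10 × 138.12 × 2.5 = 3.8894 × 10^7
Final = 2.40 mM / 3.8894 × 10^7 = 6.171 × 10^-8 mM = 0.0617 nM

0.0617 nM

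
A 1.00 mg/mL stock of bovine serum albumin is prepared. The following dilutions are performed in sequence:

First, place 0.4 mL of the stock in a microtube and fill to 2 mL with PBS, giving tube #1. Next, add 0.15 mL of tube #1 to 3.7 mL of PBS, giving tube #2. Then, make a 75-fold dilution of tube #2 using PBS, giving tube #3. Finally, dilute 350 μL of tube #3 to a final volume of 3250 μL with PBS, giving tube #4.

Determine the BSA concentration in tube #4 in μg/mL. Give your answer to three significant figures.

Step 1: 0.4 mL brought to 2 mL → factor 2/0.4 = 5
Step 2: 0.15 mL + 3.7 mL = 3.85 mL total → factor 3.85/0.15 = 25.667
Step 3: 75-fold → factor 75
Step 4: 350 μL brought to 3250 μL → factor 3250/350 = 9.2857
Overall dilution factor = 5 × 25.667 × 75 × 9.2857 = 89375
Final = 1.00 mg/mL / 89375 = 1.119 × 10^-5 mg/mL = 0.0112 μg/mL

0.0112 μg/mL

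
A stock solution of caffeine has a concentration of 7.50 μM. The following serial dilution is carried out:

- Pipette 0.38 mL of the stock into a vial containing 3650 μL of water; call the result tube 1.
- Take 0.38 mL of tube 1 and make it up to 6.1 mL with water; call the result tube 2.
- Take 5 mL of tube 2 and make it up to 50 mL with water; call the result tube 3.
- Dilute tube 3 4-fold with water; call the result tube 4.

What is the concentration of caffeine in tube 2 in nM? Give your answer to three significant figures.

44.1 nM

Step 1: 0.38 mL + 3650 μL = 4.03 mL total → factor 4.03/0.38 = 10.605
Step 2: 0.38 mL brought to 6.1 mL → factor 6.1/0.38 = 16.053
Dilution factor through tube 2 = 10.605 × 16.053 = 170.24
[tube 2] = 7.50 μM / 170.24 = 0.04405 μM = 44.1 nM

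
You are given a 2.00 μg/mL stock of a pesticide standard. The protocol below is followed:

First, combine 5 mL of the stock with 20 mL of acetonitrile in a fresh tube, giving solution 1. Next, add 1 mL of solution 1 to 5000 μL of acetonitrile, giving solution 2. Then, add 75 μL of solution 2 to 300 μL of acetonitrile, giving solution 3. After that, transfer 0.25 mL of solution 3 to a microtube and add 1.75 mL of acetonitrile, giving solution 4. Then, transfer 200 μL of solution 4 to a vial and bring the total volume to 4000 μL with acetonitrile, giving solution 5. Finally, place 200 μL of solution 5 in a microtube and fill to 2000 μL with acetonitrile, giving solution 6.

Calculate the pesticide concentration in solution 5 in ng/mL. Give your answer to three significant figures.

0.0833 ng/mL

Step 1: 5 mL + 20 mL = 25 mL total → factor 25/5 = 5
Step 2: 1 mL + 5000 μL = 6 mL total → factor 6/1 = 6
Step 3: 75 μL + 300 μL = 375 μL total → factor 375/75 = 5
Step 4: 0.25 mL + 1.75 mL = 2 mL total → factor 2/0.25 = 8
Step 5: 200 μL brought to 4000 μL → factor 4000/200 = 20
Dilution factor through solution 5 = 5 × 6 × 5 × 8 × 20 = 24000
[solution 5] = 2.00 μg/mL / 24000 = 8.333 × 10^-5 μg/mL = 0.0833 ng/mL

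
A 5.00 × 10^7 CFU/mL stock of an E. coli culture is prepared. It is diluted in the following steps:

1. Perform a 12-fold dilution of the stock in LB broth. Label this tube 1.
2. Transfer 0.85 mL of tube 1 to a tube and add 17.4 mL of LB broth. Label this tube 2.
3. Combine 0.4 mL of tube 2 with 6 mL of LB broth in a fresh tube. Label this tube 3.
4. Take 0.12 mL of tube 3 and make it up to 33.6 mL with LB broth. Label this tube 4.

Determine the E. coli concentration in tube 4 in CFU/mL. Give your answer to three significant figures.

43.3 CFU/mL

Step 1: 12-fold → factor 12
Step 2: 0.85 mL + 17.4 mL = 18.25 mL total → factor 18.25/0.85 = 21.471
Step 3: 0.4 mL + 6 mL = 6.4 mL total → factor 6.4/0.4 = 16
Step 4: 0.12 mL brought to 33.6 mL → factor 33.6/0.12 = 280
Overall dilution factor = 12 × 21.471 × 16 × 280 = 1.1543 × 10^6
Final = 5.00 × 10^7 CFU/mL / 1.1543 × 10^6 = 43.3 CFU/mL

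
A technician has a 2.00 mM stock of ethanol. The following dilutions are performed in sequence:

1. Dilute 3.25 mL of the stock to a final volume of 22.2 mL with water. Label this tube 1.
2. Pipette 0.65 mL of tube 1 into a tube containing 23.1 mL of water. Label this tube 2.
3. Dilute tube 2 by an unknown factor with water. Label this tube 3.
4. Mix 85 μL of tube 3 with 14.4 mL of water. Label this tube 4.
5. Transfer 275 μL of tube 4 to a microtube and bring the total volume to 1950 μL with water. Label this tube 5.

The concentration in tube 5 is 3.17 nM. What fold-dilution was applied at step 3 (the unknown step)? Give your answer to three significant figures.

Step 1: 3.25 mL brought to 22.2 mL → factor 22.2/3.25 = 6.8308
Step 2: 0.65 mL + 23.1 mL = 23.75 mL total → factor 23.75/0.65 = 36.538
Step 3: unknown factor x
Step 4: 85 μL + 14.4 mL = 14485 μL total → factor 14485/85 = 170.41
Step 5: 275 μL brought to 1950 μL → factor 1950/275 = 7.0909
Product of known-step factors = 3.0159 × 10^5
Overall factor = 2.00 mM / (3.17 nM) = 6.3091 × 10^5
x = 6.3091 × 10^5 / 3.0159 × 10^5 = 2.09

2.09-fold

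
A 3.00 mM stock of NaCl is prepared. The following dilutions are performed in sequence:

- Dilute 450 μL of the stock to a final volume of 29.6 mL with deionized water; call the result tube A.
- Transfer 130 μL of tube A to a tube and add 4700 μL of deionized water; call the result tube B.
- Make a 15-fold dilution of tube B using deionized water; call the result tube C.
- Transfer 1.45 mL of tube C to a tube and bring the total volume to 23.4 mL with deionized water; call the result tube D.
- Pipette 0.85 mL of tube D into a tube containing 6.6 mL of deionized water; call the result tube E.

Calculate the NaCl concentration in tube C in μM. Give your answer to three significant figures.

0.0818 μM

Step 1: 450 μL brought to 29.6 mL → factor 29600/450 = 65.778
Step 2: 130 μL + 4700 μL = 4830 μL total → factor 4830/130 = 37.154
Step 3: 15-fold → factor 15
Dilution factor through tube C = 65.778 × 37.154 × 15 = 36658
[tube C] = 3.00 mM / 36658 = 8.184 × 10^-5 mM = 0.0818 μM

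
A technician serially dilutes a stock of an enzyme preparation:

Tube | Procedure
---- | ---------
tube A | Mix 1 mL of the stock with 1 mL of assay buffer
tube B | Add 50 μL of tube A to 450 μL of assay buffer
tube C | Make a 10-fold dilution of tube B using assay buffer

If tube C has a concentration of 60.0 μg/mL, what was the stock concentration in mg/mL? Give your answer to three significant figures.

12.0 mg/mL

Step 1: 1 mL + 1 mL = 2 mL total → factor 2/1 = 2
Step 2: 50 μL + 450 μL = 500 μL total → factor 500/50 = 10
Step 3: 10-fold → factor 10
Overall dilution factor = 2 × 10 × 10 = 200
Stock = 60.0 μg/mL × 200 = 1.200 × 10^4 μg/mL = 12.0 mg/mL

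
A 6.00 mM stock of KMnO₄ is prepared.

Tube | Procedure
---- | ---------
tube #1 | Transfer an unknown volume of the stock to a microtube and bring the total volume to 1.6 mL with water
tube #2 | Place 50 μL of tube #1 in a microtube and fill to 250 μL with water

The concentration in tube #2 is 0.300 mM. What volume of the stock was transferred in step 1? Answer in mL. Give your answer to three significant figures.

Step 1: v brought to 1.6 mL → factor = 1.6 mL/v
Step 2: 50 μL brought to 250 μL → factor 250/50 = 5
Product of known-step factors = 5
Overall factor = 6.00 mM / (0.300 mM) = 20
Step-1 factor = 20 / 5 = 4
v = 1.6 mL / 4 = 0.400 mL

0.400 mL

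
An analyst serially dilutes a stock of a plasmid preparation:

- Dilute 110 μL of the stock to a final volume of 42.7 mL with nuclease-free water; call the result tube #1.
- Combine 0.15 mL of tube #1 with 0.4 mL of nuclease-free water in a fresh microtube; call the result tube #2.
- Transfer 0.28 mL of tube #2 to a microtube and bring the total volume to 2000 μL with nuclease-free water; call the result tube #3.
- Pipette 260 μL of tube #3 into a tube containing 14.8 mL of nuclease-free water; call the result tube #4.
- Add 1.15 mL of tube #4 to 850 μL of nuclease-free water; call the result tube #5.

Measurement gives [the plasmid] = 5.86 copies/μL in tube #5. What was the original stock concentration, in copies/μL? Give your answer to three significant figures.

Step 1: 110 μL brought to 42.7 mL → factor 42700/110 = 388.18
Step 2: 0.15 mL + 0.4 mL = 0.55 mL total → factor 0.55/0.15 = 3.6667
Step 3: 0.28 mL brought to 2000 μL → factor 2/0.28 = 7.1429
Step 4: 260 μL + 14.8 mL = 15060 μL total → factor 15060/260 = 57.923
Step 5: 1.15 mL + 850 μL = 2 mL total → factor 2/1.15 = 1.7391
Overall dilution factor = 388.18 × 3.6667 × 7.1429 × 57.923 × 1.7391 = 1.0241 × 10^6
Stock = 5.86 copies/μL × 1.0241 × 10^6 = 6.00 × 10^6 copies/μL

6.00 × 10^6 copies/μL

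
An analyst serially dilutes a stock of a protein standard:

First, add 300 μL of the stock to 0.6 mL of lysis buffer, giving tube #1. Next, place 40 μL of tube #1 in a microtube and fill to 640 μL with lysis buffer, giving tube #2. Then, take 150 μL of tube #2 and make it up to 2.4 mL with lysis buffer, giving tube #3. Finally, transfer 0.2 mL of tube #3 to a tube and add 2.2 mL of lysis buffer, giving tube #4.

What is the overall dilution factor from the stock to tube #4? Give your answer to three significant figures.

Step 1: 300 μL + 0.6 mL = 900 μL total → factor 900/300 = 3
Step 2: 40 μL brought to 640 μL → factor 640/40 = 16
Step 3: 150 μL brought to 2.4 mL → factor 2400/150 = 16
Step 4: 0.2 mL + 2.2 mL = 2.4 mL total → factor 2.4/0.2 = 12
Overall dilution factor = 3 × 16 × 16 × 12 = 9216

9.22 × 10^3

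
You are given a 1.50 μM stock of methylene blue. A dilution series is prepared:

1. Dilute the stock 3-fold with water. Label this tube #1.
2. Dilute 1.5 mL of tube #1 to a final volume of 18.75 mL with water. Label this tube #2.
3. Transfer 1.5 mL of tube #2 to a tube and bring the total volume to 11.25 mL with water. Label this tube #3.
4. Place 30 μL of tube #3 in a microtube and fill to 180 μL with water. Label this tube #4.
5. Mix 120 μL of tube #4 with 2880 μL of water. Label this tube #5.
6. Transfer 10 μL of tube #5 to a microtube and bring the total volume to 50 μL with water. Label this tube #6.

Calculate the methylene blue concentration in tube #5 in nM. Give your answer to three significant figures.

Step 1: 3-fold → factor 3
Step 2: 1.5 mL brought to 18.75 mL → factor 18.75/1.5 = 12.5
Step 3: 1.5 mL brought to 11.25 mL → factor 11.25/1.5 = 7.5
Step 4: 30 μL brought to 180 μL → factor 180/30 = 6
Step 5: 120 μL + 2880 μL = 3000 μL total → factor 3000/120 = 25
Dilution factor through tube #5 = 3 × 12.5 × 7.5 × 6 × 25 = 42188
[tube #5] = 1.50 μM / 42188 = 3.556 × 10^-5 μM = 0.0356 nM

0.0356 nM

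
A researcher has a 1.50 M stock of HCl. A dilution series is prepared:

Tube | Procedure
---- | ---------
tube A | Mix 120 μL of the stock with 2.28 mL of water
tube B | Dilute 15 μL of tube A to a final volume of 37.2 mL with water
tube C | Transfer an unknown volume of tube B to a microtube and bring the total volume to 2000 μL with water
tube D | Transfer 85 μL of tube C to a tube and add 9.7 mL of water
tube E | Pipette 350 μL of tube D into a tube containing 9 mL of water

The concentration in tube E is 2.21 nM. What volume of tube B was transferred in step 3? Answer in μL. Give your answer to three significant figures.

Step 1: 120 μL + 2.28 mL = 2400 μL total → factor 2400/120 = 20
Step 2: 15 μL brought to 37.2 mL → factor 37200/15 = 2480
Step 3: v brought to 2000 μL → factor = 2000 μL/v
Step 4: 85 μL + 9.7 mL = 9785 μL total → factor 9785/85 = 115.12
Step 5: 350 μL + 9 mL = 9350 μL total → factor 9350/350 = 26.714
Product of known-step factors = 1.5253 × 10^8
Overall factor = 1.50 M / (2.21 nM) = 6.7873 × 10^8
Step-3 factor = 6.7873 × 10^8 / 1.5253 × 10^8 = 4.4497
v = 2000 μL / 4.4497 = 449 μL

449 μL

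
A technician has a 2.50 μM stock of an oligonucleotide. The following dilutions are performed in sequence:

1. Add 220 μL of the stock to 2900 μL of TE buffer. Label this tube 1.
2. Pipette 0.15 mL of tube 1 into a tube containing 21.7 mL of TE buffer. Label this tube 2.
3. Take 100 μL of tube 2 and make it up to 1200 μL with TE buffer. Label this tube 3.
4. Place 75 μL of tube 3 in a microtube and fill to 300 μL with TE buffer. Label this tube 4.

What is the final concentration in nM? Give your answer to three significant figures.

Step 1: 220 μL + 2900 μL = 3120 μL total → factor 3120/220 = 14.182
Step 2: 0.15 mL + 21.7 mL = 21.85 mL total → factor 21.85/0.15 = 145.67
Step 3: 100 μL brought to 1200 μL → factor 1200/100 = 12
Step 4: 75 μL brought to 300 μL → factor 300/75 = 4
Overall dilution factor = 14.182 × 145.67 × 12 × 4 = 99159
Final = 2.50 μM / 99159 = 2.521 × 10^-5 μM = 0.0252 nM

0.0252 nM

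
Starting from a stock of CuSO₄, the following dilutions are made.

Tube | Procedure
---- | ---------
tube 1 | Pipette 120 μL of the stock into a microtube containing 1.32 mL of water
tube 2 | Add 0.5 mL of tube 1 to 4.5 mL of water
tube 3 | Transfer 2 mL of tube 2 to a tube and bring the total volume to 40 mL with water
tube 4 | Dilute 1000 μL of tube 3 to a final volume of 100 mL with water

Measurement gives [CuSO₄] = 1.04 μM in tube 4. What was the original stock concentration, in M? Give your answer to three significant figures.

Step 1: 120 μL + 1.32 mL = 1440 μL total → factor 1440/120 = 12
Step 2: 0.5 mL + 4.5 mL = 5 mL total → factor 5/0.5 = 10
Step 3: 2 mL brought to 40 mL → factor 40/2 = 20
Step 4: 1000 μL brought to 100 mL → factor 1 × 10^5/1000 = 100
Overall dilution factor = 12 × 10 × 20 × 100 = 2.4 × 10^5
Stock = 1.04 μM × 2.4 × 10^5 = 2.496 × 10^5 μM = 0.250 M

0.250 M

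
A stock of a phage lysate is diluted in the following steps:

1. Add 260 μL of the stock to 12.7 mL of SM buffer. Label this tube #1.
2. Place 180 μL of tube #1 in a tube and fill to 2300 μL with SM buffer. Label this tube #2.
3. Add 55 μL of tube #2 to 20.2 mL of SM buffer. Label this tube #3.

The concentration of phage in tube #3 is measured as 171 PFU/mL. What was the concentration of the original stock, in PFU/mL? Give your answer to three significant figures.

4.01 × 10^7 PFU/mL

Step 1: 260 μL + 12.7 mL = 12960 μL total → factor 12960/260 = 49.846
Step 2: 180 μL brought to 2300 μL → factor 2300/180 = 12.778
Step 3: 55 μL + 20.2 mL = 20255 μL total → factor 20255/55 = 368.27
Overall dilution factor = 49.846 × 12.778 × 368.27 = 2.3456 × 10^5
Stock = 171 PFU/mL × 2.3456 × 10^5 = 4.01 × 10^7 PFU/mL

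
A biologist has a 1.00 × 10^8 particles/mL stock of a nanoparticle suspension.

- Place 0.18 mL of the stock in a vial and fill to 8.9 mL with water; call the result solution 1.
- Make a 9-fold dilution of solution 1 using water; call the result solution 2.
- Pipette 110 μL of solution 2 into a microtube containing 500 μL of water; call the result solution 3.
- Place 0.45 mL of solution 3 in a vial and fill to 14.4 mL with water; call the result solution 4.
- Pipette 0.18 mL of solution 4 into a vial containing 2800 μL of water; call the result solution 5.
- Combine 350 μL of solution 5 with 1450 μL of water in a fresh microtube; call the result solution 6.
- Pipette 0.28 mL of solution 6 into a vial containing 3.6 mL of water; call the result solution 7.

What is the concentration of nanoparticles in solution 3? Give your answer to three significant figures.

4.05 × 10^4 particles/mL

Step 1: 0.18 mL brought to 8.9 mL → factor 8.9/0.18 = 49.444
Step 2: 9-fold → factor 9
Step 3: 110 μL + 500 μL = 610 μL total → factor 610/110 = 5.5455
Dilution factor through solution 3 = 49.444 × 9 × 5.5455 = 2467.7
[solution 3] = 1.00 × 10^8 particles/mL / 2467.7 = 4.05 × 10^4 particles/mL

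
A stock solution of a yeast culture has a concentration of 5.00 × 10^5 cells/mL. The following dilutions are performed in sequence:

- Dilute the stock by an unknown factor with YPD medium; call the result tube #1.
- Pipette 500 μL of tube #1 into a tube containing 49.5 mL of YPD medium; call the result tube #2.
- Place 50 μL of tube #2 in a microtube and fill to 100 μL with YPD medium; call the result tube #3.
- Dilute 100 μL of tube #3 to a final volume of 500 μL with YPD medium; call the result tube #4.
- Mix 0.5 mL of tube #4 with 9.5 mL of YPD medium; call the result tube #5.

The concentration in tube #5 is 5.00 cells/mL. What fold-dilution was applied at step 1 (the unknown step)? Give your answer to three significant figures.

5.00-fold

Step 1: unknown factor x
Step 2: 500 μL + 49.5 mL = 50000 μL total → factor 50000/500 = 100
Step 3: 50 μL brought to 100 μL → factor 100/50 = 2
Step 4: 100 μL brought to 500 μL → factor 500/100 = 5
Step 5: 0.5 mL + 9.5 mL = 10 mL total → factor 10/0.5 = 20
Product of known-step factors = 20000
Overall factor = 5.00 × 10^5 cells/mL / (5.00 cells/mL) = 1 × 10^5
x = 1 × 10^5 / 20000 = 5.00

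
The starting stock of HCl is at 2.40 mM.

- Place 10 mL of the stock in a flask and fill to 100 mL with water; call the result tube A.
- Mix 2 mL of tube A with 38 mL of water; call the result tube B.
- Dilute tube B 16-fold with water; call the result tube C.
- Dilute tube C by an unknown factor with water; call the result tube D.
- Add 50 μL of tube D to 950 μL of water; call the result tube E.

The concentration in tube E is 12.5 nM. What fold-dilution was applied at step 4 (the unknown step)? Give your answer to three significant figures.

Step 1: 10 mL brought to 100 mL → factor 100/10 = 10
Step 2: 2 mL + 38 mL = 40 mL total → factor 40/2 = 20
Step 3: 16-fold → factor 16
Step 4: unknown factor x
Step 5: 50 μL + 950 μL = 1000 μL total → factor 1000/50 = 20
Product of known-step factors = 64000
Overall factor = 2.40 mM / (12.5 nM) = 1.92 × 10^5
x = 1.92 × 10^5 / 64000 = 3.00

3.00-fold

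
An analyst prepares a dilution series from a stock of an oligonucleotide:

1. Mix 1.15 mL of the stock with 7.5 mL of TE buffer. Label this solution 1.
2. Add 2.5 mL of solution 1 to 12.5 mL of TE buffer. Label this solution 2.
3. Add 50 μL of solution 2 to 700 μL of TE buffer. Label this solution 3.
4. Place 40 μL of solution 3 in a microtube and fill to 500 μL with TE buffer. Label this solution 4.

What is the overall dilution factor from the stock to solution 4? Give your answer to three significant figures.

8.46 × 10^3

Step 1: 1.15 mL + 7.5 mL = 8.65 mL total → factor 8.65/1.15 = 7.5217
Step 2: 2.5 mL + 12.5 mL = 15 mL total → factor 15/2.5 = 6
Step 3: 50 μL + 700 μL = 750 μL total → factor 750/50 = 15
Step 4: 40 μL brought to 500 μL → factor 500/40 = 12.5
Overall dilution factor = 7.5217 × 6 × 15 × 12.5 = 8462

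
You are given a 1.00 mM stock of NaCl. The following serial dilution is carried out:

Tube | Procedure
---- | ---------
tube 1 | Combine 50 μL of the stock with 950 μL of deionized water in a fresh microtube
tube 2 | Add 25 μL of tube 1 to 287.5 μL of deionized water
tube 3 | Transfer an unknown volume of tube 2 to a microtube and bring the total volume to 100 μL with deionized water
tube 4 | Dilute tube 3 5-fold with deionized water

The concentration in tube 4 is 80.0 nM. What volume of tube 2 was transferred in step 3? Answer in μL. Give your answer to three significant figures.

10.0 μL

Step 1: 50 μL + 950 μL = 1000 μL total → factor 1000/50 = 20
Step 2: 25 μL + 287.5 μL = 312.5 μL total → factor 312.5/25 = 12.5
Step 3: v brought to 100 μL → factor = 100 μL/v
Step 4: 5-fold → factor 5
Product of known-step factors = 1250
Overall factor = 1.00 mM / (80.0 nM) = 12500
Step-3 factor = 12500 / 1250 = 10
v = 100 μL / 10 = 10.0 μL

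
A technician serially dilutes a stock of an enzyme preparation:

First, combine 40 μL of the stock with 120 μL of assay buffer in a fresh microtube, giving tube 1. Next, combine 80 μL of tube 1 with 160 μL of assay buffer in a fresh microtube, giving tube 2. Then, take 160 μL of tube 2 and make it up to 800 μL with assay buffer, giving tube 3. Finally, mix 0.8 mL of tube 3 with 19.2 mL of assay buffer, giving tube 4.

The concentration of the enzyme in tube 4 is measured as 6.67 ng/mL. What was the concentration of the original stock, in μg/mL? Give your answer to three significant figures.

10.0 μg/mL

Step 1: 40 μL + 120 μL = 160 μL total → factor 160/40 = 4
Step 2: 80 μL + 160 μL = 240 μL total → factor 240/80 = 3
Step 3: 160 μL brought to 800 μL → factor 800/160 = 5
Step 4: 0.8 mL + 19.2 mL = 20 mL total → factor 20/0.8 = 25
Overall dilution factor = 4 × 3 × 5 × 25 = 1500
Stock = 6.67 ng/mL × 1500 = 1.000 × 10^4 ng/mL = 10.0 μg/mL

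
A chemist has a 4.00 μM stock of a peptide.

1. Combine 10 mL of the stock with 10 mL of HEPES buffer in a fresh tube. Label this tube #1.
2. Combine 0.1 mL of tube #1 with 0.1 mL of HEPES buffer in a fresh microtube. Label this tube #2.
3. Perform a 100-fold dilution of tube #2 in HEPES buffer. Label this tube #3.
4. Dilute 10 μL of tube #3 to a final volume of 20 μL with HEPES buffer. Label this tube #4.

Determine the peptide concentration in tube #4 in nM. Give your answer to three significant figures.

5.00 nM

Step 1: 10 mL + 10 mL = 20 mL total → factor 20/10 = 2
Step 2: 0.1 mL + 0.1 mL = 0.2 mL total → factor 0.2/0.1 = 2
Step 3: 100-fold → factor 100
Step 4: 10 μL brought to 20 μL → factor 20/10 = 2
Overall dilution factor = 2 × 2 × 100 × 2 = 800
Final = 4.00 μM / 800 = 0.005000 μM = 5.00 nM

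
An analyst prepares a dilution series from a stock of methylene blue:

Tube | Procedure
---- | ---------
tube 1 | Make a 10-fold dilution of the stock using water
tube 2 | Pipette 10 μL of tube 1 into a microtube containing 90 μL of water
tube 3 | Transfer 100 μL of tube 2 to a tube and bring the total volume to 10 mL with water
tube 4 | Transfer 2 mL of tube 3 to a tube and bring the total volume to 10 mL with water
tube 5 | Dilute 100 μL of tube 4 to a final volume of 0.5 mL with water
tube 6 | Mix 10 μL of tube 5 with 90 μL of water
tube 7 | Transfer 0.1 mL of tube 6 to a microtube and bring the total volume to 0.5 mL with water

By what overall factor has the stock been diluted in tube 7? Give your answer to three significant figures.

1.25 × 10^7

Step 1: 10-fold → factor 10
Step 2: 10 μL + 90 μL = 100 μL total → factor 100/10 = 10
Step 3: 100 μL brought to 10 mL → factor 10000/100 = 100
Step 4: 2 mL brought to 10 mL → factor 10/2 = 5
Step 5: 100 μL brought to 0.5 mL → factor 500/100 = 5
Step 6: 10 μL + 90 μL = 100 μL total → factor 100/10 = 10
Step 7: 0.1 mL brought to 0.5 mL → factor 0.5/0.1 = 5
Overall dilution factor = 10 × 10 × 100 × 5 × 5 × 10 × 5 = 1.25 × 10^7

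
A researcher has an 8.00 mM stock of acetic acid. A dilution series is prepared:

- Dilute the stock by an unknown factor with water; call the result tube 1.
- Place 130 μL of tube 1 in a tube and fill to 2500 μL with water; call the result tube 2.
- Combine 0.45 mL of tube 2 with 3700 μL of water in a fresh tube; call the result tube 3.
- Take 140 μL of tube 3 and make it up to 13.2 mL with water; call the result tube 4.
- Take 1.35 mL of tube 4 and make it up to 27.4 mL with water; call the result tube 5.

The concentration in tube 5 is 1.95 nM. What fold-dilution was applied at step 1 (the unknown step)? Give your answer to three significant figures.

12.1-fold

Step 1: unknown factor x
Step 2: 130 μL brought to 2500 μL → factor 2500/130 = 19.231
Step 3: 0.45 mL + 3700 μL = 4.15 mL total → factor 4.15/0.45 = 9.2222
Step 4: 140 μL brought to 13.2 mL → factor 13200/140 = 94.286
Step 5: 1.35 mL brought to 27.4 mL → factor 27.4/1.35 = 20.296
Product of known-step factors = 3.3939 × 10^5
Overall factor = 8.00 mM / (1.95 nM) = 4.1026 × 10^6
x = 4.1026 × 10^6 / 3.3939 × 10^5 = 12.1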